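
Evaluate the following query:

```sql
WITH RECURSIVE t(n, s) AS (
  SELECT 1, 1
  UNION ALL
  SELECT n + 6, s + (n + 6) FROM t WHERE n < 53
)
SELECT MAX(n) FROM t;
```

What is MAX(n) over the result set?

55

Base: n=1, s=1.
Iteration 1: 1 < 53 holds -> n = 1 + 6 = 7, s = 1 + 7 = 8.
Iteration 2: 7 < 53 holds -> n = 7 + 6 = 13, s = 8 + 13 = 21.
Iteration 3: 13 < 53 holds -> n = 13 + 6 = 19, s = 21 + 19 = 40.
Iteration 4: 19 < 53 holds -> n = 19 + 6 = 25, s = 40 + 25 = 65.
Iteration 5: 25 < 53 holds -> n = 25 + 6 = 31, s = 65 + 31 = 96.
Iteration 6: 31 < 53 holds -> n = 31 + 6 = 37, s = 96 + 37 = 133.
Iteration 7: 37 < 53 holds -> n = 37 + 6 = 43, s = 133 + 43 = 176.
Iteration 8: 43 < 53 holds -> n = 43 + 6 = 49, s = 176 + 49 = 225.
Iteration 9: 49 < 53 holds -> n = 49 + 6 = 55, s = 225 + 55 = 280.
Iteration 10: 55 < 53 fails; recursion stops.
n values: 1, 7, 13, 19, 25, 31, 37, 43, 49, 55; the maximum is 55.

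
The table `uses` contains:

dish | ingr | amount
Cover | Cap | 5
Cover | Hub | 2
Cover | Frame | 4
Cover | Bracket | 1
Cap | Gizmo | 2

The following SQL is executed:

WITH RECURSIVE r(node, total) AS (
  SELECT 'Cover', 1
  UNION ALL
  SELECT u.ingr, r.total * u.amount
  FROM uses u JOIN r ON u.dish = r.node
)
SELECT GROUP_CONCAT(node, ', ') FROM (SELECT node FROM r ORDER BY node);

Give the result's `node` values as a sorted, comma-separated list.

Bracket, Cap, Cover, Frame, Gizmo, Hub

Base: (Cover, total=1).
Iteration 1: components of {Cover} -> Bracket = 1*1 = 1, Cap = 1*5 = 5, Frame = 1*4 = 4, Hub = 1*2 = 2.
Iteration 2: components of {Bracket,Cap,Frame,Hub} -> Gizmo = 5*2 = 10.
Iteration 3: no further components; recursion stops.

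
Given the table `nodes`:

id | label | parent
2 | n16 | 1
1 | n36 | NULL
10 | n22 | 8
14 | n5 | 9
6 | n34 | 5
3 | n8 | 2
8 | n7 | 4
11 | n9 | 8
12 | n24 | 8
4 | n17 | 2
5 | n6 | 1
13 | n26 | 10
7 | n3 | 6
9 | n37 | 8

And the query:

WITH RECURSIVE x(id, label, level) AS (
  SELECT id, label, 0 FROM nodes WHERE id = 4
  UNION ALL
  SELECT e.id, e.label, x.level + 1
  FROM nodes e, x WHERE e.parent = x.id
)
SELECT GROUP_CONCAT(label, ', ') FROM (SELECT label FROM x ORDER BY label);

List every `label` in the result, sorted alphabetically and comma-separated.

Base: id=4 (n17) at level 0.
Iteration 1: rows with parent in {4} -> n7 (id 8, level 1).
Iteration 2: rows with parent in {8} -> n37 (id 9, level 2), n22 (id 10, level 2), n9 (id 11, level 2), n24 (id 12, level 2).
Iteration 3: rows with parent in {9,10,11,12} -> n26 (id 13, level 3), n5 (id 14, level 3).
Iteration 4: no rows with parent in {13,14}; recursion stops.

n17, n22, n24, n26, n37, n5, n7, n9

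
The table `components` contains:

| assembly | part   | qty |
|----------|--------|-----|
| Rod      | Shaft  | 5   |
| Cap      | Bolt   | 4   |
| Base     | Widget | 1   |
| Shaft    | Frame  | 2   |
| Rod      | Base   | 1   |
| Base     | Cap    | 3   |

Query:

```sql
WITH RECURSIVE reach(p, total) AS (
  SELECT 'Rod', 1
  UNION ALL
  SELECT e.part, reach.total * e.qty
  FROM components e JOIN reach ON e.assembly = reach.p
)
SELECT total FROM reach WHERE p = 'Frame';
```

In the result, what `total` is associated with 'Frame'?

10

Base: (Rod, total=1).
Iteration 1: components of {Rod} -> Base = 1*1 = 1, Shaft = 1*5 = 5.
Iteration 2: components of {Base,Shaft} -> Cap = 1*3 = 3, Frame = 5*2 = 10, Widget = 1*1 = 1.
Iteration 3: components of {Cap,Frame,Widget} -> Bolt = 3*4 = 12.
Iteration 4: no further components; recursion stops.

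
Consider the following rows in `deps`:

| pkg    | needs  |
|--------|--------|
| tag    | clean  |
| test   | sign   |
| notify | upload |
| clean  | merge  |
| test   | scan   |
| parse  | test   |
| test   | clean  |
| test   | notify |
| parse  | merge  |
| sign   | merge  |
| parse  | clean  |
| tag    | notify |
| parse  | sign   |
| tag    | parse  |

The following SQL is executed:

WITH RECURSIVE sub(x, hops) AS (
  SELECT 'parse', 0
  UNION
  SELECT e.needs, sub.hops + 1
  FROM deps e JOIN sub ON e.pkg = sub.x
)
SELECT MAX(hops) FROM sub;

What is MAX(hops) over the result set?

3

Base: (parse, hops=0).
Iteration 1: edges from {parse} -> (clean, hops=1), (merge, hops=1), (sign, hops=1), (test, hops=1).
Iteration 2: edges from {clean,merge,sign,test} -> (clean, hops=2), (merge, hops=2), (notify, hops=2), (scan, hops=2), (sign, hops=2). [UNION drops 1 duplicate row(s)]
Iteration 3: edges from {clean,merge,notify,scan,sign} -> (merge, hops=3), (upload, hops=3). [UNION drops 1 duplicate row(s)]
Iteration 4: no outgoing edges from {merge,upload}; recursion stops.
hops values: 0, 1, 1, 1, 1, 2, 2, 2, 2, 2, 3, 3; the maximum is 3.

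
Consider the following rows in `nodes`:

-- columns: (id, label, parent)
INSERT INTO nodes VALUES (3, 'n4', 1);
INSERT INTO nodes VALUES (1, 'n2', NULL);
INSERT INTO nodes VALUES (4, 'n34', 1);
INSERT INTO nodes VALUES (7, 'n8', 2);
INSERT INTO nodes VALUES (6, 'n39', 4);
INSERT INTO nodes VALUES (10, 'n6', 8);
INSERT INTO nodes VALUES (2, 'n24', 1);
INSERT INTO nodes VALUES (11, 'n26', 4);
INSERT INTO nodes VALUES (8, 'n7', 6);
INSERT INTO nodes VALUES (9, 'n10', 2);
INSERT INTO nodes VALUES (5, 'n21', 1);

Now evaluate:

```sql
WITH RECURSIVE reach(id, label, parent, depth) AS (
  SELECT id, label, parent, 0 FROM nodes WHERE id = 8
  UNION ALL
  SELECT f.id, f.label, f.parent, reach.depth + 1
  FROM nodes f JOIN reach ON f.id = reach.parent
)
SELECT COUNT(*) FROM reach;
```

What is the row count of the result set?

Base: id=8 (n7), parent=6, depth 0.
Iteration 1: join on id=6 -> n39 (id 6, parent=4, depth 1).
Iteration 2: join on id=4 -> n34 (id 4, parent=1, depth 2).
Iteration 3: join on id=1 -> n2 (id 1, parent=NULL, depth 3).
Iteration 4: parent is NULL; no match; recursion stops.
Total rows emitted: 4.

4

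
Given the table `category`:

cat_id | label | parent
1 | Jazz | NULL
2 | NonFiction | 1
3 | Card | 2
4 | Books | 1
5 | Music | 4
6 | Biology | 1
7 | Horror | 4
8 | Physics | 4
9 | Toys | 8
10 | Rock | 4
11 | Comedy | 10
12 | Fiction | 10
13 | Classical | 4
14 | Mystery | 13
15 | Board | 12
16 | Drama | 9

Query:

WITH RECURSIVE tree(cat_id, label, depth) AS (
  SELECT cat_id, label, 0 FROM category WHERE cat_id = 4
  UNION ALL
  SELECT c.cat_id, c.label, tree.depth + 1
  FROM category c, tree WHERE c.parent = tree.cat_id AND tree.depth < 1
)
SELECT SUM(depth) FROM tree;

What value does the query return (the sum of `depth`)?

Base: cat_id=4 (Books) at depth 0.
Iteration 1: rows with parent in {4} -> Music (id 5, depth 1), Horror (id 7, depth 1), Physics (id 8, depth 1), Rock (id 10, depth 1), Classical (id 13, depth 1).
Iteration 2: depth < 1 fails for all current rows; recursion stops.
SUM(depth) = 0 + 1 + 1 + 1 + 1 + 1 = 5.

5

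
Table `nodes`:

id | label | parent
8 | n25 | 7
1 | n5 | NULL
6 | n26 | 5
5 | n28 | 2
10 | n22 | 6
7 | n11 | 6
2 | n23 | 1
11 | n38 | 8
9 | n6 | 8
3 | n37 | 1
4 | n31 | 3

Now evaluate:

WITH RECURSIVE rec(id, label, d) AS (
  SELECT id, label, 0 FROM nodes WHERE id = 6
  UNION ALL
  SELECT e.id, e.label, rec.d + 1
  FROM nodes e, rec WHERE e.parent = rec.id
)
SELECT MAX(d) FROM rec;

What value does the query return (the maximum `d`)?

3

Base: id=6 (n26) at d 0.
Iteration 1: rows with parent in {6} -> n11 (id 7, d 1), n22 (id 10, d 1).
Iteration 2: rows with parent in {7,10} -> n25 (id 8, d 2).
Iteration 3: rows with parent in {8} -> n6 (id 9, d 3), n38 (id 11, d 3).
Iteration 4: no rows with parent in {9,11}; recursion stops.
d values: 0, 1, 1, 2, 3, 3; the maximum is 3.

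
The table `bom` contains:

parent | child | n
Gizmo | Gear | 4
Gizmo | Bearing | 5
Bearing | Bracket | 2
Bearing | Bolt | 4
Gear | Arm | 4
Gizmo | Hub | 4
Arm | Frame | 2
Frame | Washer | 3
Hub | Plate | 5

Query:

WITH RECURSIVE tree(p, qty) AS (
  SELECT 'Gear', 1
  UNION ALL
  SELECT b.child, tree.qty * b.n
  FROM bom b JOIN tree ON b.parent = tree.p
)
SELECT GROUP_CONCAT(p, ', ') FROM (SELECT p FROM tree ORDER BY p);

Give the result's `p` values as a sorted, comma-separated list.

Base: (Gear, qty=1).
Iteration 1: components of {Gear} -> Arm = 1*4 = 4.
Iteration 2: components of {Arm} -> Frame = 4*2 = 8.
Iteration 3: components of {Frame} -> Washer = 8*3 = 24.
Iteration 4: no further components; recursion stops.

Arm, Frame, Gear, Washer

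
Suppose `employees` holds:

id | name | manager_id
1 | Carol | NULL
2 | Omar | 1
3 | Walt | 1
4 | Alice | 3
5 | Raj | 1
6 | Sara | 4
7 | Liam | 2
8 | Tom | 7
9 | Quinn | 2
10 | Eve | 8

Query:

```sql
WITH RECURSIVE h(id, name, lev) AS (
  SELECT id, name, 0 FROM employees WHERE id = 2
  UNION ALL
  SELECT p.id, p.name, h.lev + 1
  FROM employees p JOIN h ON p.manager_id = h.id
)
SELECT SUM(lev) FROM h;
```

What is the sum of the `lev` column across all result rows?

7

Base: id=2 (Omar) at lev 0.
Iteration 1: rows with manager_id in {2} -> Liam (id 7, lev 1), Quinn (id 9, lev 1).
Iteration 2: rows with manager_id in {7,9} -> Tom (id 8, lev 2).
Iteration 3: rows with manager_id in {8} -> Eve (id 10, lev 3).
Iteration 4: no rows with manager_id in {10}; recursion stops.
SUM(lev) = 0 + 1 + 1 + 2 + 3 = 7.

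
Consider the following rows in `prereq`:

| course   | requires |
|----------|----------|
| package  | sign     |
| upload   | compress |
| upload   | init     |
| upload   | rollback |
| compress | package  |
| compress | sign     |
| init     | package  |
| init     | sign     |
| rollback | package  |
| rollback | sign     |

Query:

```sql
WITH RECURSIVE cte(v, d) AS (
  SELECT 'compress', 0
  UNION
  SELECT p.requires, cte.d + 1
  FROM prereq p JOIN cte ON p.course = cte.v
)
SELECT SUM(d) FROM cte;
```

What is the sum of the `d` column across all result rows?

4

Base: (compress, d=0).
Iteration 1: edges from {compress} -> (package, d=1), (sign, d=1).
Iteration 2: edges from {package,sign} -> (sign, d=2).
Iteration 3: no outgoing edges from {sign}; recursion stops.
SUM(d) = 0 + 1 + 1 + 2 = 4.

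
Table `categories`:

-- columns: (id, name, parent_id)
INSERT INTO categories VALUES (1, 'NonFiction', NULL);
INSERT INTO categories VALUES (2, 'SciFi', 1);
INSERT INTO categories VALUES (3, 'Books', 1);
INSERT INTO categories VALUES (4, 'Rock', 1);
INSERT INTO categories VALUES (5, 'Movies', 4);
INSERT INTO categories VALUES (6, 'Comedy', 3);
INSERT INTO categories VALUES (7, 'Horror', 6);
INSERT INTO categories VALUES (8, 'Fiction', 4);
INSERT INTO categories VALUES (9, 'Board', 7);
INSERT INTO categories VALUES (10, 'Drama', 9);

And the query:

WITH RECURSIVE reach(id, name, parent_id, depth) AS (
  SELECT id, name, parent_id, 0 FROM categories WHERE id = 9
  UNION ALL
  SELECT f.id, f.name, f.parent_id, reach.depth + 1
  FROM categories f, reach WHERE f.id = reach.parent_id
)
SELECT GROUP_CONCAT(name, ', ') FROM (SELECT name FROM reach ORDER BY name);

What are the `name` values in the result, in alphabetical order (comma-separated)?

Board, Books, Comedy, Horror, NonFiction

Base: id=9 (Board), parent_id=7, depth 0.
Iteration 1: join on id=7 -> Horror (id 7, parent_id=6, depth 1).
Iteration 2: join on id=6 -> Comedy (id 6, parent_id=3, depth 2).
Iteration 3: join on id=3 -> Books (id 3, parent_id=1, depth 3).
Iteration 4: join on id=1 -> NonFiction (id 1, parent_id=NULL, depth 4).
Iteration 5: parent_id is NULL; no match; recursion stops.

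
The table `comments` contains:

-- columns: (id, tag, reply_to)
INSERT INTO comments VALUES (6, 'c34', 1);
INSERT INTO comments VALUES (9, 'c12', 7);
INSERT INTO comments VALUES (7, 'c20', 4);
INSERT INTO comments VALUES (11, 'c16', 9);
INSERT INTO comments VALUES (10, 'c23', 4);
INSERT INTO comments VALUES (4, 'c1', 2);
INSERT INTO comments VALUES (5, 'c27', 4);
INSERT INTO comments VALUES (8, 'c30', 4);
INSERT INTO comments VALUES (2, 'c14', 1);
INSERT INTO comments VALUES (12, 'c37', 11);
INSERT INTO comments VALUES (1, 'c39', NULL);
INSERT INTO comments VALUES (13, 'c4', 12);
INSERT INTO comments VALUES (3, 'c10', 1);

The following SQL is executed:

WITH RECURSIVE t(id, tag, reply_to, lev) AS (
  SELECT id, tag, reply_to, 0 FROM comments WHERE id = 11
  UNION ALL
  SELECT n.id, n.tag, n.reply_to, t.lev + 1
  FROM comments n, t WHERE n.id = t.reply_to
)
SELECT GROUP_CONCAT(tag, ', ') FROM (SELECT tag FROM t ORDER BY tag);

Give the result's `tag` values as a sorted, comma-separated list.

Base: id=11 (c16), reply_to=9, lev 0.
Iteration 1: join on id=9 -> c12 (id 9, reply_to=7, lev 1).
Iteration 2: join on id=7 -> c20 (id 7, reply_to=4, lev 2).
Iteration 3: join on id=4 -> c1 (id 4, reply_to=2, lev 3).
Iteration 4: join on id=2 -> c14 (id 2, reply_to=1, lev 4).
Iteration 5: join on id=1 -> c39 (id 1, reply_to=NULL, lev 5).
Iteration 6: reply_to is NULL; no match; recursion stops.

c1, c12, c14, c16, c20, c39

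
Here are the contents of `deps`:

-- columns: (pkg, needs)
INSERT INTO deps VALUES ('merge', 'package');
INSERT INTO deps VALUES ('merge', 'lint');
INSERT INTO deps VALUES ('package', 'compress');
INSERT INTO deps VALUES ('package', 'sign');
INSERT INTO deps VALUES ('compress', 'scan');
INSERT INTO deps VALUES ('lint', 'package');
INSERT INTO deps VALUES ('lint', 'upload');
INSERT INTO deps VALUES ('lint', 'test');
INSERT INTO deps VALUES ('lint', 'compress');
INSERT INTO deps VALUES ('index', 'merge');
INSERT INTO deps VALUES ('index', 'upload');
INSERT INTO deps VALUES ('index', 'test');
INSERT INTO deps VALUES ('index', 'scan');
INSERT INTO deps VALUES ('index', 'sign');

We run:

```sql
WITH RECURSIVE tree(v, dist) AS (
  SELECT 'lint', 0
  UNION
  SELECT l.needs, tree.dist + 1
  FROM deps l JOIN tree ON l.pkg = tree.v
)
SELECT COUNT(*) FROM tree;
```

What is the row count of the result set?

Base: (lint, dist=0).
Iteration 1: edges from {lint} -> (compress, dist=1), (package, dist=1), (test, dist=1), (upload, dist=1).
Iteration 2: edges from {compress,package,test,upload} -> (compress, dist=2), (scan, dist=2), (sign, dist=2).
Iteration 3: edges from {compress,scan,sign} -> (scan, dist=3).
Iteration 4: no outgoing edges from {scan}; recursion stops.
Total rows emitted: 9.

9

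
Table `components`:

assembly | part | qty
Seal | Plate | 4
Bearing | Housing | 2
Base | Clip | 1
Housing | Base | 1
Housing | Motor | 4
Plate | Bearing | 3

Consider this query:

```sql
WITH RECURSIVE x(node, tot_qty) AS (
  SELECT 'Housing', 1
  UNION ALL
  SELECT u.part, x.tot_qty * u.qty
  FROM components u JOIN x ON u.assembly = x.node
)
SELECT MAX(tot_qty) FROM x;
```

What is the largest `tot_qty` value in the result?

Base: (Housing, tot_qty=1).
Iteration 1: components of {Housing} -> Base = 1*1 = 1, Motor = 1*4 = 4.
Iteration 2: components of {Base,Motor} -> Clip = 1*1 = 1.
Iteration 3: no further components; recursion stops.
tot_qty values: 1, 1, 4, 1; the maximum is 4.

4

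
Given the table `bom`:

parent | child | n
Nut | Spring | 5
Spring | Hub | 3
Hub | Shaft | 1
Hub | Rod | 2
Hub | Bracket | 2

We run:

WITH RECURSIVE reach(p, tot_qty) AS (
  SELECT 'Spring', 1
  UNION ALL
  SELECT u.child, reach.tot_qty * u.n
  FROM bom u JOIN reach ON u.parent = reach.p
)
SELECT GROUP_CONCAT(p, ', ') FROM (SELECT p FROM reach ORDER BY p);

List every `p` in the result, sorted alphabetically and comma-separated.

Base: (Spring, tot_qty=1).
Iteration 1: components of {Spring} -> Hub = 1*3 = 3.
Iteration 2: components of {Hub} -> Bracket = 3*2 = 6, Rod = 3*2 = 6, Shaft = 3*1 = 3.
Iteration 3: no further components; recursion stops.

Bracket, Hub, Rod, Shaft, Spring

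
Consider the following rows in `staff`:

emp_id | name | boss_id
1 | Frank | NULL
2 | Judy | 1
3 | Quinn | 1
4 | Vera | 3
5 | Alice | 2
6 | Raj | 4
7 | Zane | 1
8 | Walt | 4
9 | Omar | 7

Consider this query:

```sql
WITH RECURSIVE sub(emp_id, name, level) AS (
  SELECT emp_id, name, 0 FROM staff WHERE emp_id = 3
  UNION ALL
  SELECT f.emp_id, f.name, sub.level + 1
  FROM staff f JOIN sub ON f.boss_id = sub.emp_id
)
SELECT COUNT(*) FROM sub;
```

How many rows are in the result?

Base: emp_id=3 (Quinn) at level 0.
Iteration 1: rows with boss_id in {3} -> Vera (id 4, level 1).
Iteration 2: rows with boss_id in {4} -> Raj (id 6, level 2), Walt (id 8, level 2).
Iteration 3: no rows with boss_id in {6,8}; recursion stops.
Total rows emitted: 4.

4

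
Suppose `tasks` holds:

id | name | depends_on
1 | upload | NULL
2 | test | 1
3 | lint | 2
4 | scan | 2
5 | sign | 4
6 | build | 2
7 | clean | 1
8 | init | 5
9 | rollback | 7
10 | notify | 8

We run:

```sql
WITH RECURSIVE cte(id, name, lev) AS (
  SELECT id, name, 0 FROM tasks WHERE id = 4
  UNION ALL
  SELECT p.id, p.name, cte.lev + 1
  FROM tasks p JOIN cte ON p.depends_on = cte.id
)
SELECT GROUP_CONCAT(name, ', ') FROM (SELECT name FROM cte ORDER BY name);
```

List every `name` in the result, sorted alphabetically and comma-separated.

Base: id=4 (scan) at lev 0.
Iteration 1: rows with depends_on in {4} -> sign (id 5, lev 1).
Iteration 2: rows with depends_on in {5} -> init (id 8, lev 2).
Iteration 3: rows with depends_on in {8} -> notify (id 10, lev 3).
Iteration 4: no rows with depends_on in {10}; recursion stops.

init, notify, scan, sign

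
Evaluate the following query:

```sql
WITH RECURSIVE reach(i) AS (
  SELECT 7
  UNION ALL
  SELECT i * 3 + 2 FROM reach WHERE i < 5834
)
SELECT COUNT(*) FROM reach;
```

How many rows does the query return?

8

Base: i=7.
Iteration 1: 7 < 5834 holds -> i = 7 * 3 + 2 = 23.
Iteration 2: 23 < 5834 holds -> i = 23 * 3 + 2 = 71.
Iteration 3: 71 < 5834 holds -> i = 71 * 3 + 2 = 215.
Iteration 4: 215 < 5834 holds -> i = 215 * 3 + 2 = 647.
Iteration 5: 647 < 5834 holds -> i = 647 * 3 + 2 = 1943.
Iteration 6: 1943 < 5834 holds -> i = 1943 * 3 + 2 = 5831.
Iteration 7: 5831 < 5834 holds -> i = 5831 * 3 + 2 = 17495.
Iteration 8: 17495 < 5834 fails; recursion stops.
Total rows emitted: 8.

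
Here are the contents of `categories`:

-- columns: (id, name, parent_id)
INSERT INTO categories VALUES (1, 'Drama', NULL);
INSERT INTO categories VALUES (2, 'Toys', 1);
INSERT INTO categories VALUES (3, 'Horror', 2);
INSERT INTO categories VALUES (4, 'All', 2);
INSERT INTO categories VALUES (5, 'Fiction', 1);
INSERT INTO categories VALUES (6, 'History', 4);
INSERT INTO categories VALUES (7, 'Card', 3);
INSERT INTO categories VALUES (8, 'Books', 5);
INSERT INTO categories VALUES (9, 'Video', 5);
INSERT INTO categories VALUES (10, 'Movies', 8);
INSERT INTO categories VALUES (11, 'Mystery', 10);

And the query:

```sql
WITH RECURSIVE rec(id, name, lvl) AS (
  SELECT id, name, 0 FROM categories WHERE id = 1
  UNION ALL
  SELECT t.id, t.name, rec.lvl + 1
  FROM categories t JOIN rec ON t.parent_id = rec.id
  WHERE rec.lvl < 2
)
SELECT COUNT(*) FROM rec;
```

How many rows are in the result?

7

Base: id=1 (Drama) at lvl 0.
Iteration 1: rows with parent_id in {1} -> Toys (id 2, lvl 1), Fiction (id 5, lvl 1).
Iteration 2: rows with parent_id in {2,5} -> Horror (id 3, lvl 2), All (id 4, lvl 2), Books (id 8, lvl 2), Video (id 9, lvl 2).
Iteration 3: lvl < 2 fails for all current rows; recursion stops.
Total rows emitted: 7.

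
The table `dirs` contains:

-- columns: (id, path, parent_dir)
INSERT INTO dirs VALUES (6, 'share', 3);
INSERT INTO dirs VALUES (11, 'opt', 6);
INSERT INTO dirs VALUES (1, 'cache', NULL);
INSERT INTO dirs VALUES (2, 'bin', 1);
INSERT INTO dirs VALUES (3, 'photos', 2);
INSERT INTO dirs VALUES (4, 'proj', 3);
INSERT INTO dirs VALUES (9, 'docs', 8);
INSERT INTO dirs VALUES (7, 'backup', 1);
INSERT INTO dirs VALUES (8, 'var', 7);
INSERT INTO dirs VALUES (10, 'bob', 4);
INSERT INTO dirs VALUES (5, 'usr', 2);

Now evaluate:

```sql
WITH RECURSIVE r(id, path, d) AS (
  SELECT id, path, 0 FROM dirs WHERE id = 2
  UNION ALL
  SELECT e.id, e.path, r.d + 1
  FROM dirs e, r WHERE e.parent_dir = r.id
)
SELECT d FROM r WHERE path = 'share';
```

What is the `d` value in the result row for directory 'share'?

Base: id=2 (bin) at d 0.
Iteration 1: rows with parent_dir in {2} -> photos (id 3, d 1), usr (id 5, d 1).
Iteration 2: rows with parent_dir in {3,5} -> proj (id 4, d 2), share (id 6, d 2).
Iteration 3: rows with parent_dir in {4,6} -> bob (id 10, d 3), opt (id 11, d 3).
Iteration 4: no rows with parent_dir in {10,11}; recursion stops.

2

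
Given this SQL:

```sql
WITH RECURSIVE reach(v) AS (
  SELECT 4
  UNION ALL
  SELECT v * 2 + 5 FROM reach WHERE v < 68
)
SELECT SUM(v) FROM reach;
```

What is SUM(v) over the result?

Base: v=4.
Iteration 1: 4 < 68 holds -> v = 4 * 2 + 5 = 13.
Iteration 2: 13 < 68 holds -> v = 13 * 2 + 5 = 31.
Iteration 3: 31 < 68 holds -> v = 31 * 2 + 5 = 67.
Iteration 4: 67 < 68 holds -> v = 67 * 2 + 5 = 139.
Iteration 5: 139 < 68 fails; recursion stops.
SUM(v) = 4 + 13 + 31 + 67 + 139 = 254.

254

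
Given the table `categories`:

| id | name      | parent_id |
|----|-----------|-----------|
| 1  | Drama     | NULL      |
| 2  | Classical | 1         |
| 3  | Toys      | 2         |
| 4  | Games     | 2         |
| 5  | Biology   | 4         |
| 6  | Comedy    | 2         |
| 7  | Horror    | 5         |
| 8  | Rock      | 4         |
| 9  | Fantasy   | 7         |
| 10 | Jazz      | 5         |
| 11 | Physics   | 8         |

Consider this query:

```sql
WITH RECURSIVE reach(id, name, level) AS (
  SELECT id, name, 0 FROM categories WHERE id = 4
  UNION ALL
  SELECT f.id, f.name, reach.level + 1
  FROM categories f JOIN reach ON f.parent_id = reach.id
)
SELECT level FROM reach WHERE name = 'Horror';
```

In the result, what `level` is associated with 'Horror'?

2

Base: id=4 (Games) at level 0.
Iteration 1: rows with parent_id in {4} -> Biology (id 5, level 1), Rock (id 8, level 1).
Iteration 2: rows with parent_id in {5,8} -> Horror (id 7, level 2), Jazz (id 10, level 2), Physics (id 11, level 2).
Iteration 3: rows with parent_id in {7,10,11} -> Fantasy (id 9, level 3).
Iteration 4: no rows with parent_id in {9}; recursion stops.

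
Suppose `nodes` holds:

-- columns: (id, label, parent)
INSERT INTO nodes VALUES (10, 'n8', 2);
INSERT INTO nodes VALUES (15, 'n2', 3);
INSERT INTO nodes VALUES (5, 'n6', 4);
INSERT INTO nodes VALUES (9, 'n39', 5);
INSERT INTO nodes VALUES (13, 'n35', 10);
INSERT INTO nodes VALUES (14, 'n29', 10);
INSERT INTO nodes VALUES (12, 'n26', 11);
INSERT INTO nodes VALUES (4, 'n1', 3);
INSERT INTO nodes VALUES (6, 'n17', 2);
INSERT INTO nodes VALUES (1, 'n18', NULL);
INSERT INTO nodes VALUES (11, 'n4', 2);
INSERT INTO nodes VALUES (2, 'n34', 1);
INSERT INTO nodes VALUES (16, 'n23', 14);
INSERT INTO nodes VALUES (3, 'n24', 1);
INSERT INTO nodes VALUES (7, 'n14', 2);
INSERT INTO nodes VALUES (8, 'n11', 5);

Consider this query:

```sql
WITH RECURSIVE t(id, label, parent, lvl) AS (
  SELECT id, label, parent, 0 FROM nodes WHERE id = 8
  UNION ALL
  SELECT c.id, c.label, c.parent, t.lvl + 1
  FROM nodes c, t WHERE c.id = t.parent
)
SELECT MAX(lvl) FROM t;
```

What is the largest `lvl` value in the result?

Base: id=8 (n11), parent=5, lvl 0.
Iteration 1: join on id=5 -> n6 (id 5, parent=4, lvl 1).
Iteration 2: join on id=4 -> n1 (id 4, parent=3, lvl 2).
Iteration 3: join on id=3 -> n24 (id 3, parent=1, lvl 3).
Iteration 4: join on id=1 -> n18 (id 1, parent=NULL, lvl 4).
Iteration 5: parent is NULL; no match; recursion stops.
lvl values: 0, 1, 2, 3, 4; the maximum is 4.

4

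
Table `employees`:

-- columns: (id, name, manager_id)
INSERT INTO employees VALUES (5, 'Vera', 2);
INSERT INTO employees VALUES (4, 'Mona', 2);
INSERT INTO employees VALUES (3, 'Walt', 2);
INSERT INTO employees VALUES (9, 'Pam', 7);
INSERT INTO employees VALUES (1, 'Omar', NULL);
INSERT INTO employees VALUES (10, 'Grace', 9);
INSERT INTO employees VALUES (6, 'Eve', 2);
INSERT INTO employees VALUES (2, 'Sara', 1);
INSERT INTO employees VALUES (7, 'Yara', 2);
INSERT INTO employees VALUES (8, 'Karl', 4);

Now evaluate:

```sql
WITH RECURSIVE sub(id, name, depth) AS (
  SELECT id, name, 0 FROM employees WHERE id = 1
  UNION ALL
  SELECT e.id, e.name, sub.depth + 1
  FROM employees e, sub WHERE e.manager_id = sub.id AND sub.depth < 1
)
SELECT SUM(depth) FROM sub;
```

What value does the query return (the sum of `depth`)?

Base: id=1 (Omar) at depth 0.
Iteration 1: rows with manager_id in {1} -> Sara (id 2, depth 1).
Iteration 2: depth < 1 fails for all current rows; recursion stops.
SUM(depth) = 0 + 1 = 1.

1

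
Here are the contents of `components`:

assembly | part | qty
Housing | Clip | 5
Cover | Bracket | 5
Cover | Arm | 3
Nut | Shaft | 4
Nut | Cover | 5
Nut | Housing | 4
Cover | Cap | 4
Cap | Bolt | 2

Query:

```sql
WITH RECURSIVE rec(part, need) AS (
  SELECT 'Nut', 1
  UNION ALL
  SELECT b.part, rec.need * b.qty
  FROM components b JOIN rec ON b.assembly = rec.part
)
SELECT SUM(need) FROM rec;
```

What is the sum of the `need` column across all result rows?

Base: (Nut, need=1).
Iteration 1: components of {Nut} -> Cover = 1*5 = 5, Housing = 1*4 = 4, Shaft = 1*4 = 4.
Iteration 2: components of {Cover,Housing,Shaft} -> Arm = 5*3 = 15, Bracket = 5*5 = 25, Cap = 5*4 = 20, Clip = 4*5 = 20.
Iteration 3: components of {Arm,Bracket,Cap,Clip} -> Bolt = 20*2 = 40.
Iteration 4: no further components; recursion stops.
SUM(need) = 1 + 4 + 5 + 4 + 25 + 20 + 15 + 20 + 40 = 134.

134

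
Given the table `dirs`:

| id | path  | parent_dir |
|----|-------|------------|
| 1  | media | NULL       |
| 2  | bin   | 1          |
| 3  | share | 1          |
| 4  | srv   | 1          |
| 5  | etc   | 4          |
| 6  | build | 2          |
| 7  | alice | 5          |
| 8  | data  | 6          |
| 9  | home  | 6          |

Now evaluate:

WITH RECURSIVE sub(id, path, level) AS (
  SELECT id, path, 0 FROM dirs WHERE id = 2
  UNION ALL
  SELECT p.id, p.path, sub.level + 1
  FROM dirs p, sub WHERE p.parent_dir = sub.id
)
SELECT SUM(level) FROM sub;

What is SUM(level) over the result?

5

Base: id=2 (bin) at level 0.
Iteration 1: rows with parent_dir in {2} -> build (id 6, level 1).
Iteration 2: rows with parent_dir in {6} -> data (id 8, level 2), home (id 9, level 2).
Iteration 3: no rows with parent_dir in {8,9}; recursion stops.
SUM(level) = 0 + 1 + 2 + 2 = 5.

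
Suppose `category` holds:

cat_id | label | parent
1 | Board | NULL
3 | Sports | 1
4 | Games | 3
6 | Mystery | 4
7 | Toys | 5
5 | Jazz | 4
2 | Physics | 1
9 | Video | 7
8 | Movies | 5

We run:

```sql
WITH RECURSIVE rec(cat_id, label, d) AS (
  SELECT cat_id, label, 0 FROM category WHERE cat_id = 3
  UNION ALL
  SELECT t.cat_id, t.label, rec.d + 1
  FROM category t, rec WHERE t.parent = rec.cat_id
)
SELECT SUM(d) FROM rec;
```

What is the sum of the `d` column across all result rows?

15

Base: cat_id=3 (Sports) at d 0.
Iteration 1: rows with parent in {3} -> Games (id 4, d 1).
Iteration 2: rows with parent in {4} -> Jazz (id 5, d 2), Mystery (id 6, d 2).
Iteration 3: rows with parent in {5,6} -> Toys (id 7, d 3), Movies (id 8, d 3).
Iteration 4: rows with parent in {7,8} -> Video (id 9, d 4).
Iteration 5: no rows with parent in {9}; recursion stops.
SUM(d) = 0 + 1 + 2 + 2 + 3 + 3 + 4 = 15.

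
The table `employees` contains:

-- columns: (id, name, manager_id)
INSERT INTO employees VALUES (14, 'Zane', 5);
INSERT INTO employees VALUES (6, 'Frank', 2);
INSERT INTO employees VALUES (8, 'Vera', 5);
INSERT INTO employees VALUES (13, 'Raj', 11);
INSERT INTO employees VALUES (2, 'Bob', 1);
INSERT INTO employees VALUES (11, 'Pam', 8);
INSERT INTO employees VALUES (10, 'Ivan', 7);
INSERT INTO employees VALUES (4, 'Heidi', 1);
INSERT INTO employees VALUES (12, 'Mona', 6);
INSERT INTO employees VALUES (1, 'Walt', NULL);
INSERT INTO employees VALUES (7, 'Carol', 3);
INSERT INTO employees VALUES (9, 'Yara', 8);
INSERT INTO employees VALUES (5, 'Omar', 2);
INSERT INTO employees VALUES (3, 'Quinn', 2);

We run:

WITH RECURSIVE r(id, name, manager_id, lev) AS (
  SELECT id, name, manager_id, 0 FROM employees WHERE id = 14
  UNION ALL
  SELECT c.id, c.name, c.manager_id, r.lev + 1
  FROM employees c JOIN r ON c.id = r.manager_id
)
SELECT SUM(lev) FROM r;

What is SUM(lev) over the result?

6

Base: id=14 (Zane), manager_id=5, lev 0.
Iteration 1: join on id=5 -> Omar (id 5, manager_id=2, lev 1).
Iteration 2: join on id=2 -> Bob (id 2, manager_id=1, lev 2).
Iteration 3: join on id=1 -> Walt (id 1, manager_id=NULL, lev 3).
Iteration 4: manager_id is NULL; no match; recursion stops.
SUM(lev) = 0 + 1 + 2 + 3 = 6.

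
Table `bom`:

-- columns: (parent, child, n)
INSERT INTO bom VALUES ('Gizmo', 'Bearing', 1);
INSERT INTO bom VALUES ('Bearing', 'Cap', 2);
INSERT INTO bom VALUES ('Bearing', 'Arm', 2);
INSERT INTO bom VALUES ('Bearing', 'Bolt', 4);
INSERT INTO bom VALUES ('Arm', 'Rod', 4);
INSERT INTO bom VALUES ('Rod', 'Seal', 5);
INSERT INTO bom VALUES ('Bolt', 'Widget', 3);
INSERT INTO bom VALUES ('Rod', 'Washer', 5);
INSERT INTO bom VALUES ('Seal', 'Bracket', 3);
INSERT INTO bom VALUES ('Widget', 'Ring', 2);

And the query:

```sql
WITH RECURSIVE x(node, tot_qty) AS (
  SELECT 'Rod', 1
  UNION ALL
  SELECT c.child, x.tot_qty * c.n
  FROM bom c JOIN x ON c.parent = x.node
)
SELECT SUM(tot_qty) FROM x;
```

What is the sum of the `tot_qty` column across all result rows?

Base: (Rod, tot_qty=1).
Iteration 1: components of {Rod} -> Seal = 1*5 = 5, Washer = 1*5 = 5.
Iteration 2: components of {Seal,Washer} -> Bracket = 5*3 = 15.
Iteration 3: no further components; recursion stops.
SUM(tot_qty) = 1 + 5 + 5 + 15 = 26.

26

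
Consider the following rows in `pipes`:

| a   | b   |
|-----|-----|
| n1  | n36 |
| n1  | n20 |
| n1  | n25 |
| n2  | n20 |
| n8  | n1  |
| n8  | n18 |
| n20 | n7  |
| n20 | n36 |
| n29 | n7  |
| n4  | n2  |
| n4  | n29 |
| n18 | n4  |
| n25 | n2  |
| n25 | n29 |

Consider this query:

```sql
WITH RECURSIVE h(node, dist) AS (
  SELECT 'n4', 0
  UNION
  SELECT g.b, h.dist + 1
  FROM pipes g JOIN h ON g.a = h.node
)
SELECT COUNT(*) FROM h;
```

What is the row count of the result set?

7

Base: (n4, dist=0).
Iteration 1: edges from {n4} -> (n2, dist=1), (n29, dist=1).
Iteration 2: edges from {n2,n29} -> (n20, dist=2), (n7, dist=2).
Iteration 3: edges from {n20,n7} -> (n36, dist=3), (n7, dist=3).
Iteration 4: no outgoing edges from {n36,n7}; recursion stops.
Total rows emitted: 7.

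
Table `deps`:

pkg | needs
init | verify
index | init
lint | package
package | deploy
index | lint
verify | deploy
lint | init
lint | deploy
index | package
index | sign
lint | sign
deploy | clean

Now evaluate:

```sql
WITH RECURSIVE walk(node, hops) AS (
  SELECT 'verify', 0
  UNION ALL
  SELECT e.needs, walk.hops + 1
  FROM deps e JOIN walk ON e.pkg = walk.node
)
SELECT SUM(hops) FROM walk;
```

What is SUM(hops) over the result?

Base: (verify, hops=0).
Iteration 1: edges from {verify} -> (deploy, hops=1).
Iteration 2: edges from {deploy} -> (clean, hops=2).
Iteration 3: no outgoing edges from {clean}; recursion stops.
SUM(hops) = 0 + 1 + 2 = 3.

3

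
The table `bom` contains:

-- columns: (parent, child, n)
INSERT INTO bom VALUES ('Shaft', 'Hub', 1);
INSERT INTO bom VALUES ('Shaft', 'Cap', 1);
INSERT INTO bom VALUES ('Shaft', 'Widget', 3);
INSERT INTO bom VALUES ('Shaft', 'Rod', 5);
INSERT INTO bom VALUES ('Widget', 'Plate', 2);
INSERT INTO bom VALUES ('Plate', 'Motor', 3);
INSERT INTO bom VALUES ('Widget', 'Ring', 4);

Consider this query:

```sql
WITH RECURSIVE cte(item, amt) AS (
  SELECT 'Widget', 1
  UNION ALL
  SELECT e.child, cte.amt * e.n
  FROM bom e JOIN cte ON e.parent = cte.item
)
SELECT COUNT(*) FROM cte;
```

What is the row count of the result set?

Base: (Widget, amt=1).
Iteration 1: components of {Widget} -> Plate = 1*2 = 2, Ring = 1*4 = 4.
Iteration 2: components of {Plate,Ring} -> Motor = 2*3 = 6.
Iteration 3: no further components; recursion stops.
Total rows emitted: 4.

4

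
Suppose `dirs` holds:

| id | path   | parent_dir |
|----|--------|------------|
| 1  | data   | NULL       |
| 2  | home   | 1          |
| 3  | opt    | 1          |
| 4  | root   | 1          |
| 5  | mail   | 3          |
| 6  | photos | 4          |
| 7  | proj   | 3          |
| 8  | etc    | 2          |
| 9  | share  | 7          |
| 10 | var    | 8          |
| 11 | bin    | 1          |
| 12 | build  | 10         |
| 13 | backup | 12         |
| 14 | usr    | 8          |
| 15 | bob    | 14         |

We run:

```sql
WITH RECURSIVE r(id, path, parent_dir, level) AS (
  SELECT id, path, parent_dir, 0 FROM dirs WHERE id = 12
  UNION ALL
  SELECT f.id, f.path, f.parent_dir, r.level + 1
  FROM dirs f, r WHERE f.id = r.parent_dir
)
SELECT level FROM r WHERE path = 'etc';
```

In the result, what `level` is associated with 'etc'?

Base: id=12 (build), parent_dir=10, level 0.
Iteration 1: join on id=10 -> var (id 10, parent_dir=8, level 1).
Iteration 2: join on id=8 -> etc (id 8, parent_dir=2, level 2).
Iteration 3: join on id=2 -> home (id 2, parent_dir=1, level 3).
Iteration 4: join on id=1 -> data (id 1, parent_dir=NULL, level 4).
Iteration 5: parent_dir is NULL; no match; recursion stops.

2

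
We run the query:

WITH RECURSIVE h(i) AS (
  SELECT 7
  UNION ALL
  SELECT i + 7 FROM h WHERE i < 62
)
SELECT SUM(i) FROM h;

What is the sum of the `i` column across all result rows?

315

Base: i=7.
Iteration 1: 7 < 62 holds -> i = 7 + 7 = 14.
Iteration 2: 14 < 62 holds -> i = 14 + 7 = 21.
Iteration 3: 21 < 62 holds -> i = 21 + 7 = 28.
Iteration 4: 28 < 62 holds -> i = 28 + 7 = 35.
Iteration 5: 35 < 62 holds -> i = 35 + 7 = 42.
Iteration 6: 42 < 62 holds -> i = 42 + 7 = 49.
Iteration 7: 49 < 62 holds -> i = 49 + 7 = 56.
Iteration 8: 56 < 62 holds -> i = 56 + 7 = 63.
Iteration 9: 63 < 62 fails; recursion stops.
SUM(i) = 7 + 14 + 21 + 28 + 35 + 42 + 49 + 56 + 63 = 315.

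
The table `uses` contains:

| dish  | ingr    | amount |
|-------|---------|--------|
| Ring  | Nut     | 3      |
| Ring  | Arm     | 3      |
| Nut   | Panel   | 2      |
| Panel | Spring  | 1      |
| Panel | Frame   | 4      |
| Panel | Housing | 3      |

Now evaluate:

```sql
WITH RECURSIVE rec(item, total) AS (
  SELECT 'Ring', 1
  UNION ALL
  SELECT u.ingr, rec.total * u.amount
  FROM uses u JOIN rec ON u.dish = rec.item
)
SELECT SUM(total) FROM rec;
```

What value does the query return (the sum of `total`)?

Base: (Ring, total=1).
Iteration 1: components of {Ring} -> Arm = 1*3 = 3, Nut = 1*3 = 3.
Iteration 2: components of {Arm,Nut} -> Panel = 3*2 = 6.
Iteration 3: components of {Panel} -> Frame = 6*4 = 24, Housing = 6*3 = 18, Spring = 6*1 = 6.
Iteration 4: no further components; recursion stops.
SUM(total) = 1 + 3 + 3 + 6 + 6 + 24 + 18 = 61.

61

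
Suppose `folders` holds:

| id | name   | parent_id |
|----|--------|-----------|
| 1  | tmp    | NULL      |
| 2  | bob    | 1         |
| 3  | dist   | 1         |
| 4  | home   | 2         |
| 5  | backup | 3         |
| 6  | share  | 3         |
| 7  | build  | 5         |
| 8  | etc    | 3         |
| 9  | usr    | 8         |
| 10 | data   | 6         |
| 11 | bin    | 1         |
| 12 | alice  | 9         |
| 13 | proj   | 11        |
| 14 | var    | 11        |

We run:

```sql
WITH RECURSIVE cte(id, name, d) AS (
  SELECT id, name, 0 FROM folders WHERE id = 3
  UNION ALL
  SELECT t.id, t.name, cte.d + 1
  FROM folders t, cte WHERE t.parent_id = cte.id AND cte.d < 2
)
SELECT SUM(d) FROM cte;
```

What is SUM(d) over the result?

Base: id=3 (dist) at d 0.
Iteration 1: rows with parent_id in {3} -> backup (id 5, d 1), share (id 6, d 1), etc (id 8, d 1).
Iteration 2: rows with parent_id in {5,6,8} -> build (id 7, d 2), usr (id 9, d 2), data (id 10, d 2).
Iteration 3: d < 2 fails for all current rows; recursion stops.
SUM(d) = 0 + 1 + 1 + 1 + 2 + 2 + 2 = 9.

9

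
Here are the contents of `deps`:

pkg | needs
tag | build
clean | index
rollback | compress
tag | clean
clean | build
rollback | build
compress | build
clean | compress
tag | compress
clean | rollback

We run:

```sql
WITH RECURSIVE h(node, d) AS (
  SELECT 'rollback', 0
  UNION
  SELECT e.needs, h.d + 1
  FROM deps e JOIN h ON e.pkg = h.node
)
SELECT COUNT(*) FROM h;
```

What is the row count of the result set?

4

Base: (rollback, d=0).
Iteration 1: edges from {rollback} -> (build, d=1), (compress, d=1).
Iteration 2: edges from {build,compress} -> (build, d=2).
Iteration 3: no outgoing edges from {build}; recursion stops.
Total rows emitted: 4.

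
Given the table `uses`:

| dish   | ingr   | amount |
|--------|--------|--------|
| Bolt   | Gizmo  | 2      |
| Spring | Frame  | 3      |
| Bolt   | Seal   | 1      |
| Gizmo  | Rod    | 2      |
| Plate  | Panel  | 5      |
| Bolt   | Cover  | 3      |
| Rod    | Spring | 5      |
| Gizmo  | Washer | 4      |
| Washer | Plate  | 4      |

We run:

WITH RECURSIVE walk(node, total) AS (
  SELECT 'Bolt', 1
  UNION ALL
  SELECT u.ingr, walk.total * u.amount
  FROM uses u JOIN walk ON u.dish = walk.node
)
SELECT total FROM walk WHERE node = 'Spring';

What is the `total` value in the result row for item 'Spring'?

Base: (Bolt, total=1).
Iteration 1: components of {Bolt} -> Cover = 1*3 = 3, Gizmo = 1*2 = 2, Seal = 1*1 = 1.
Iteration 2: components of {Cover,Gizmo,Seal} -> Rod = 2*2 = 4, Washer = 2*4 = 8.
Iteration 3: components of {Rod,Washer} -> Plate = 8*4 = 32, Spring = 4*5 = 20.
Iteration 4: components of {Plate,Spring} -> Frame = 20*3 = 60, Panel = 32*5 = 160.
Iteration 5: no further components; recursion stops.

20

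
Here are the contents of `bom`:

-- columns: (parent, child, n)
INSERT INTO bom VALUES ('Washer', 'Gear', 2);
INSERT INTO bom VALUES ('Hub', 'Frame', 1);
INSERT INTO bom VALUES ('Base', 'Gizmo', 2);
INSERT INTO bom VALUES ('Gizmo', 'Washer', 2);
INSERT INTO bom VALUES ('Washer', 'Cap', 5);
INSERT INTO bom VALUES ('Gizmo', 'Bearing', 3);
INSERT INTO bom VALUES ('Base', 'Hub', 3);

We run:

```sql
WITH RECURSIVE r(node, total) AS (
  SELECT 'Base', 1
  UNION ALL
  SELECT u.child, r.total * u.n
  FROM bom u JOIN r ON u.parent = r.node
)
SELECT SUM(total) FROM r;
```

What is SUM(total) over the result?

47

Base: (Base, total=1).
Iteration 1: components of {Base} -> Gizmo = 1*2 = 2, Hub = 1*3 = 3.
Iteration 2: components of {Gizmo,Hub} -> Bearing = 2*3 = 6, Frame = 3*1 = 3, Washer = 2*2 = 4.
Iteration 3: components of {Bearing,Frame,Washer} -> Cap = 4*5 = 20, Gear = 4*2 = 8.
Iteration 4: no further components; recursion stops.
SUM(total) = 1 + 2 + 3 + 6 + 4 + 3 + 20 + 8 = 47.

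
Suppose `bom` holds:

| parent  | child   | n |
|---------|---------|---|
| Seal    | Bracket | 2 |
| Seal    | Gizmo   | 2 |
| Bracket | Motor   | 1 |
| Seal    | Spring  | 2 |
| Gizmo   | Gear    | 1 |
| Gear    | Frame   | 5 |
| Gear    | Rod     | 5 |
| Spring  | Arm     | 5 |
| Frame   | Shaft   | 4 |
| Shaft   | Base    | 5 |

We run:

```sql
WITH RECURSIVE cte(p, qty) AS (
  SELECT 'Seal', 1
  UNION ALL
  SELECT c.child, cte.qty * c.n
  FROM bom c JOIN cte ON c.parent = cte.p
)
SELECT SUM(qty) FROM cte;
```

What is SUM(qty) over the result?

Base: (Seal, qty=1).
Iteration 1: components of {Seal} -> Bracket = 1*2 = 2, Gizmo = 1*2 = 2, Spring = 1*2 = 2.
Iteration 2: components of {Bracket,Gizmo,Spring} -> Arm = 2*5 = 10, Gear = 2*1 = 2, Motor = 2*1 = 2.
Iteration 3: components of {Arm,Gear,Motor} -> Frame = 2*5 = 10, Rod = 2*5 = 10.
Iteration 4: components of {Frame,Rod} -> Shaft = 10*4 = 40.
Iteration 5: components of {Shaft} -> Base = 40*5 = 200.
Iteration 6: no further components; recursion stops.
SUM(qty) = 1 + 2 + 2 + 2 + 2 + 2 + 10 + 10 + 10 + 40 + 200 = 281.

281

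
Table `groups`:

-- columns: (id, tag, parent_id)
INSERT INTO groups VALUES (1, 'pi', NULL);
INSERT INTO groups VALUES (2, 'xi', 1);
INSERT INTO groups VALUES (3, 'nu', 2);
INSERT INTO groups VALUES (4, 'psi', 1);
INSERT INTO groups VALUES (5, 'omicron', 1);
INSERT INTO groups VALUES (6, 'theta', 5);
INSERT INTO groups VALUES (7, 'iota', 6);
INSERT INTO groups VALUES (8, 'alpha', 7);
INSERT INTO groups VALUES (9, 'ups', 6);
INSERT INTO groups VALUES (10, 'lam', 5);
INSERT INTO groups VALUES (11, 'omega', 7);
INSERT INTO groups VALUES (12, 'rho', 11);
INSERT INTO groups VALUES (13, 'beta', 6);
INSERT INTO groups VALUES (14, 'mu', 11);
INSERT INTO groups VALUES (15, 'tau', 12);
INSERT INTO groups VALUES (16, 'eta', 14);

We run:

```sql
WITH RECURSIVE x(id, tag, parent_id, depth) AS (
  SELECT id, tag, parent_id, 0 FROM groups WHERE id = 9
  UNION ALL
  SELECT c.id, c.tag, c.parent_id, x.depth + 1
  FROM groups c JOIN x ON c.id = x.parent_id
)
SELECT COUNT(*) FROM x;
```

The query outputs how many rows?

Base: id=9 (ups), parent_id=6, depth 0.
Iteration 1: join on id=6 -> theta (id 6, parent_id=5, depth 1).
Iteration 2: join on id=5 -> omicron (id 5, parent_id=1, depth 2).
Iteration 3: join on id=1 -> pi (id 1, parent_id=NULL, depth 3).
Iteration 4: parent_id is NULL; no match; recursion stops.
Total rows emitted: 4.

4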